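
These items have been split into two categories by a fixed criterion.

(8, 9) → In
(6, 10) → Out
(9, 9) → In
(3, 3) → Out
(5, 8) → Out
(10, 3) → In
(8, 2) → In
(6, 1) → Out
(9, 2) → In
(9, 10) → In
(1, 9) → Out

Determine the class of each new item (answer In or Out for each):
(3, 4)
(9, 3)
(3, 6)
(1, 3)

One predicate separates the groups cleanly: first ≥ 8.
(3, 4): first 3 — lacks this property, so Out. (9, 3): first 9 — matches, so In. (3, 6): first 3 — lacks this property, so Out. (1, 3): first 1 — lacks this property, so Out.

Out, In, Out, Out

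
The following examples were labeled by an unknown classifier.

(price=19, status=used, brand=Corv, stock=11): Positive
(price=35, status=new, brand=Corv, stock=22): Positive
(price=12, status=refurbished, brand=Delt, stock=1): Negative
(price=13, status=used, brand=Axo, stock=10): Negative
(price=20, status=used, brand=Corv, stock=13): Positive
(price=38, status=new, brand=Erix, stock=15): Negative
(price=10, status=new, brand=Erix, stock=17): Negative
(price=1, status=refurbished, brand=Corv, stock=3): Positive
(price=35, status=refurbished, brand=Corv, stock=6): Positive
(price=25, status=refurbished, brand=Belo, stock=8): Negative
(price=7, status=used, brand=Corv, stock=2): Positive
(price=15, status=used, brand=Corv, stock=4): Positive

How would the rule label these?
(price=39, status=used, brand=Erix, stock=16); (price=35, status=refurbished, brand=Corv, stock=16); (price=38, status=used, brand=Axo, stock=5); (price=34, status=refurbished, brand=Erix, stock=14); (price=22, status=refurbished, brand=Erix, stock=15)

The common property of the 'Positive' items is: brand is Corv. No 'Negative' item has it.
(price=39, status=used, brand=Erix, stock=16) → brand is Erix → Negative. (price=35, status=refurbished, brand=Corv, stock=16) → brand is Corv → Positive. (price=38, status=used, brand=Axo, stock=5) → brand is Axo → Negative. (price=34, status=refurbished, brand=Erix, stock=14) → brand is Erix → Negative. (price=22, status=refurbished, brand=Erix, stock=15) → brand is Erix → Negative.

Negative, Positive, Negative, Negative, Negative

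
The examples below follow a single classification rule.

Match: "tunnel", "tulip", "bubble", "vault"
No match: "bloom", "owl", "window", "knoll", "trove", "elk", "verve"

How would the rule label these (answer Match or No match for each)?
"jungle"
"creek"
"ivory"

Match, No match, No match

The distinguishing property — contains 'u' — holds for all the 'Match' cases and none of the 'No match' cases.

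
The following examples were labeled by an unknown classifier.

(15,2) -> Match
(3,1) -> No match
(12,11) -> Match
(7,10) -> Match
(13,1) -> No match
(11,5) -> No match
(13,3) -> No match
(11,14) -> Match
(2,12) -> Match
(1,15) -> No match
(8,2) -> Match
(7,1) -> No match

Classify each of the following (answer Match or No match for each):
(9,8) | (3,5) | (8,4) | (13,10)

Match, No match, Match, Match

The classifier is using: product is even.
(9,8) → 9·8 = 72 → Match. (3,5) → 3·5 = 15 → No match. (8,4) → 8·4 = 32 → Match. (13,10) → 13·10 = 130 → Match.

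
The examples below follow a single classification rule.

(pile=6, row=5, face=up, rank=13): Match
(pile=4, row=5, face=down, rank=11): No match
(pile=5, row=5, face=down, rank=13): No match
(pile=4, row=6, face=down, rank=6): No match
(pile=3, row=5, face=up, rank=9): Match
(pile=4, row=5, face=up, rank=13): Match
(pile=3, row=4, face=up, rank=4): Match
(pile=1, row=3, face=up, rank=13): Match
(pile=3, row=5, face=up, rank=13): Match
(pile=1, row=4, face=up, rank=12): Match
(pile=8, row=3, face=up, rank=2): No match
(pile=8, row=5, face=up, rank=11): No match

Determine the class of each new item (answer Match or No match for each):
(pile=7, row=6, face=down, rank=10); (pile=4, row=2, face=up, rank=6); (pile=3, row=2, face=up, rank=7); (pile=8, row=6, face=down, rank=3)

No match, Match, Match, No match

The rule appears to be: face is up AND pile ≤ 6.
No match: (pile=7, row=6, face=down, rank=10), since face is down, pile = 7. Match: (pile=4, row=2, face=up, rank=6), since face is up, pile = 4. Match: (pile=3, row=2, face=up, rank=7), since face is up, pile = 3. No match: (pile=8, row=6, face=down, rank=3), since face is down, pile = 8.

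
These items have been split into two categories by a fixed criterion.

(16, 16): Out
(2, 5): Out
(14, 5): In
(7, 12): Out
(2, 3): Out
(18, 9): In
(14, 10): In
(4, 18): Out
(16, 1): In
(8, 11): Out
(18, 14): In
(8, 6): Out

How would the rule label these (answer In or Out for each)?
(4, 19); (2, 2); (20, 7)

Out, Out, In

One predicate separates the groups cleanly: first > second AND sum ≥ 17.
(4, 19): 4 < 19, 4+19 = 23 — doesn't qualify, so Out.
(2, 2): 2 = 2, 2+2 = 4 — doesn't qualify, so Out.
(20, 7): 20 > 7, 20+7 = 27 — has this property, so In.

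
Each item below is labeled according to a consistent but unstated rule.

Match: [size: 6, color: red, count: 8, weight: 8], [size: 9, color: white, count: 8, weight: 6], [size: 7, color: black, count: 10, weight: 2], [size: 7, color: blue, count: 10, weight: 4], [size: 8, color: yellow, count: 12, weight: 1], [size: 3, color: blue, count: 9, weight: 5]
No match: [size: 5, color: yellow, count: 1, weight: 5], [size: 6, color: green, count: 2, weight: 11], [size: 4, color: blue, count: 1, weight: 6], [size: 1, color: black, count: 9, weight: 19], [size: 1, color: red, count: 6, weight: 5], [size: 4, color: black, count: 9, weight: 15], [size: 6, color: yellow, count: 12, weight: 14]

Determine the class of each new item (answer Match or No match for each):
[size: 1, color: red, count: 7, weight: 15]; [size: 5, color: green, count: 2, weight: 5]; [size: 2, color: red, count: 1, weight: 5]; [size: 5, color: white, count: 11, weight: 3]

No match, No match, No match, Match

A rule that fits every label: weight ≤ 8 AND count ≥ 8 — true of each 'Match' example, false of each 'No match' one.
[size: 1, color: red, count: 7, weight: 15]: weight = 15, count = 7 — fails the rule, so No match. [size: 5, color: green, count: 2, weight: 5]: weight = 5, count = 2 — fails the rule, so No match. [size: 2, color: red, count: 1, weight: 5]: weight = 5, count = 1 — fails the rule, so No match. [size: 5, color: white, count: 11, weight: 3]: weight = 3, count = 11 — satisfies this, so Match.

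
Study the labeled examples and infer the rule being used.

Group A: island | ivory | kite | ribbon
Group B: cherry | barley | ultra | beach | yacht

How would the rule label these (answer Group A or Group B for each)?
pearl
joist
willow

Rule: contains 'i'. This holds for each 'Group A' example and fails for each 'Group B' one.

Group B, Group A, Group A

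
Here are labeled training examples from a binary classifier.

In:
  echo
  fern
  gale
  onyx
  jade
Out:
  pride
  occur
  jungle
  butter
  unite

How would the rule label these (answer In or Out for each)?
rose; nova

In, In

Every 'In' example satisfies: length 4. None of the 'Out' examples do.
rose: In (length 4).
nova: In (length 4).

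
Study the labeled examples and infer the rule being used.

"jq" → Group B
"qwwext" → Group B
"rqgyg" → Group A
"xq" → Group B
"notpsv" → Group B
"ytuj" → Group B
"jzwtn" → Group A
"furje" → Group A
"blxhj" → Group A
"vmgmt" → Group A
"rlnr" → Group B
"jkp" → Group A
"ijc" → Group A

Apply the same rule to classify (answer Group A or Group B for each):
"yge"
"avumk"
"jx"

Rule: odd length. This holds for each 'Group A' example and fails for each 'Group B' one.
"yge": length 3, passes → Group A.
"avumk": length 5, passes → Group A.
"jx": length 2, lacks this property → Group B.

Group A, Group A, Group B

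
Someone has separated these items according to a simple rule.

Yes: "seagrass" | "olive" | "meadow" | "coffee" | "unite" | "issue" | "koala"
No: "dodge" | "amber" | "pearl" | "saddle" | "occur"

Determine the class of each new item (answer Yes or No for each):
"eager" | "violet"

Yes, Yes

The pattern is that an item is 'Yes' exactly when: has ≥ 3 vowels.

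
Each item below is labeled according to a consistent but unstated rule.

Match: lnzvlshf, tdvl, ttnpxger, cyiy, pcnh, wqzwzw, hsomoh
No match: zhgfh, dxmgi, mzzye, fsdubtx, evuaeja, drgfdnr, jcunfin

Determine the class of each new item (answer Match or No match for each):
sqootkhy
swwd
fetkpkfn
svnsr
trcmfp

Match, Match, Match, No match, Match

Checking candidate rules against both groups, what survives is: even length.
sqootkhy → length 8 → Match. swwd → length 4 → Match. fetkpkfn → length 8 → Match. svnsr → length 5 → No match. trcmfp → length 6 → Match.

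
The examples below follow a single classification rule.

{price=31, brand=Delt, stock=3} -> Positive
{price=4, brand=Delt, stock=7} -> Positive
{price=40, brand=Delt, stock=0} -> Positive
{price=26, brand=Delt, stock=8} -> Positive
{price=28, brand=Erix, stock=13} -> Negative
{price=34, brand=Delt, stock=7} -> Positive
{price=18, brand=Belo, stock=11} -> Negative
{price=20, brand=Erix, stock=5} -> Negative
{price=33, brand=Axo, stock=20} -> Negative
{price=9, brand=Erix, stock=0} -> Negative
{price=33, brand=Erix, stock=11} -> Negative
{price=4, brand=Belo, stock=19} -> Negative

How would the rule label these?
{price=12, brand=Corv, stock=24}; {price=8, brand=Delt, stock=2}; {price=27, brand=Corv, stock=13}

Negative, Positive, Negative

A rule that fits every label: brand is Delt — true of each 'Positive' example, false of each 'Negative' one.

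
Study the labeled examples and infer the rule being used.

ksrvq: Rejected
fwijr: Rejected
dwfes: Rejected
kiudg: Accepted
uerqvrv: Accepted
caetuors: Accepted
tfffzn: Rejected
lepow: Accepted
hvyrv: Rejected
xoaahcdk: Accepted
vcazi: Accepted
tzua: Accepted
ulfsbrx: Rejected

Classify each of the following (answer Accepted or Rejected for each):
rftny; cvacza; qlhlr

The rule appears to be: has ≥ 2 vowels.
rftny: Rejected (0 vowels). cvacza: Accepted (2 vowels). qlhlr: Rejected (0 vowels).

Rejected, Accepted, Rejected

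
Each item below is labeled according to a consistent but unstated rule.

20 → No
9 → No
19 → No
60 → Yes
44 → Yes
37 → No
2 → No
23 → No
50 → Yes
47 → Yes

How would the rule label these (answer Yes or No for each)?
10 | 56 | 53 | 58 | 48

No, Yes, Yes, Yes, Yes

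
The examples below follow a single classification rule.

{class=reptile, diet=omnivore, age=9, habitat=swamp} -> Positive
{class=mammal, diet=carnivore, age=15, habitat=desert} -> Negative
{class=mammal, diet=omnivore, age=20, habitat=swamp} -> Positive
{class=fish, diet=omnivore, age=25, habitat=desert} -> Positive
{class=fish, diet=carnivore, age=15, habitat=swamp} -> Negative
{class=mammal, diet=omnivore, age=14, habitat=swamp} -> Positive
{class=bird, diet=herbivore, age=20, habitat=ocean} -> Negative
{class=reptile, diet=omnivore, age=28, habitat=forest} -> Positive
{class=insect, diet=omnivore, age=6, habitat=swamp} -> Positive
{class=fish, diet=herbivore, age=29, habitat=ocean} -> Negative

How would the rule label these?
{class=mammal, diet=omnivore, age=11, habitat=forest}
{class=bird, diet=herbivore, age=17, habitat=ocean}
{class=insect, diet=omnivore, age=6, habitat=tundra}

Positive, Negative, Positive

Rule: diet is omnivore. This holds for each 'Positive' example and fails for each 'Negative' one.
{class=mammal, diet=omnivore, age=11, habitat=forest} → diet is omnivore → Positive.
{class=bird, diet=herbivore, age=17, habitat=ocean} → diet is herbivore → Negative.
{class=insect, diet=omnivore, age=6, habitat=tundra} → diet is omnivore → Positive.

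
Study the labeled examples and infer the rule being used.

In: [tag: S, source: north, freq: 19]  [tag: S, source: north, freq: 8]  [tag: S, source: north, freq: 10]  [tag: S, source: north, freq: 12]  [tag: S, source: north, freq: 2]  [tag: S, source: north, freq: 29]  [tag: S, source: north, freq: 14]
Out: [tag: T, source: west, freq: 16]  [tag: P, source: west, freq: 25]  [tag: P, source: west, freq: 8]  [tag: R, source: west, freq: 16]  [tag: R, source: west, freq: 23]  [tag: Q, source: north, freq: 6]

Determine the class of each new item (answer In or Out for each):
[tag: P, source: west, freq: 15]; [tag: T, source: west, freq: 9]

Out, Out

One predicate separates the groups cleanly: tag is S.
[tag: P, source: west, freq: 15]: tag is P — fails this test, so Out. [tag: T, source: west, freq: 9]: tag is T — fails this test, so Out.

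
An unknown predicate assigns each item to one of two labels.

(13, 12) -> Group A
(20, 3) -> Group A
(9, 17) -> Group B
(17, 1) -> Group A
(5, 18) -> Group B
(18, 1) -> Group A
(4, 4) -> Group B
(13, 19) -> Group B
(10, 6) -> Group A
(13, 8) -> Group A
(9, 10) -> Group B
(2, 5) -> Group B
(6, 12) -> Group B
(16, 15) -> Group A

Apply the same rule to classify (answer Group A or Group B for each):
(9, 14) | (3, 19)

The simplest hypothesis consistent with all the labels is: first > second.
(9, 14): Group B (9 < 14).
(3, 19): Group B (3 < 19).

Group B, Group B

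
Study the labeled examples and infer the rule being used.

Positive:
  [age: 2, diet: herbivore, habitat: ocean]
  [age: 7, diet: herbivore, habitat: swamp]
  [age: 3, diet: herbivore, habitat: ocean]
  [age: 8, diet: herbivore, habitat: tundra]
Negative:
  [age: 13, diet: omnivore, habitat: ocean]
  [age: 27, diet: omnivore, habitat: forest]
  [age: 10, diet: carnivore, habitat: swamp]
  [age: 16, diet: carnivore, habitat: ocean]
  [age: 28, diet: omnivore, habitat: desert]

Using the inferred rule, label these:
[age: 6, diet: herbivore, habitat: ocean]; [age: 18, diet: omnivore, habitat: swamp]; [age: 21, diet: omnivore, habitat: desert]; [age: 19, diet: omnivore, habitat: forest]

The pattern is that an item is 'Positive' exactly when: diet is herbivore.
[age: 6, diet: herbivore, habitat: ocean] → diet is herbivore → Positive.
[age: 18, diet: omnivore, habitat: swamp] → diet is omnivore → Negative.
[age: 21, diet: omnivore, habitat: desert] → diet is omnivore → Negative.
[age: 19, diet: omnivore, habitat: forest] → diet is omnivore → Negative.

Positive, Negative, Negative, Negative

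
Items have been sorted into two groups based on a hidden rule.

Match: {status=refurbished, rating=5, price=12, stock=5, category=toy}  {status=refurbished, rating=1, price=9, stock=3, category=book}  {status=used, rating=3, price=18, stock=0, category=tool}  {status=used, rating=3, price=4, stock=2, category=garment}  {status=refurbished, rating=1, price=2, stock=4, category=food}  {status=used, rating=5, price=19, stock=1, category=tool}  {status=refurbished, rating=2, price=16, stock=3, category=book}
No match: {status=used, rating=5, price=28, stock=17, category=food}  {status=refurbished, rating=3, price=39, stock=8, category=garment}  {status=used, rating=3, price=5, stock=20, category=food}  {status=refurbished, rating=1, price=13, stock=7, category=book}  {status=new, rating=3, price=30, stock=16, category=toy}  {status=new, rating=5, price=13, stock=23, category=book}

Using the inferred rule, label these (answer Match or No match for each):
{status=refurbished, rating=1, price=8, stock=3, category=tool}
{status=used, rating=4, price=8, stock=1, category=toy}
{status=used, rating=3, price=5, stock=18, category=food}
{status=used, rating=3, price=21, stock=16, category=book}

Match, Match, No match, No match

The pattern is that an item is 'Match' exactly when: stock ≤ 5.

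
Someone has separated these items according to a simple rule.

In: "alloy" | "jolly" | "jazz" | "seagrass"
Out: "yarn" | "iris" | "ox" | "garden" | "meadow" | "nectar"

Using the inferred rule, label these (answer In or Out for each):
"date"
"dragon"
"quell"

Out, Out, In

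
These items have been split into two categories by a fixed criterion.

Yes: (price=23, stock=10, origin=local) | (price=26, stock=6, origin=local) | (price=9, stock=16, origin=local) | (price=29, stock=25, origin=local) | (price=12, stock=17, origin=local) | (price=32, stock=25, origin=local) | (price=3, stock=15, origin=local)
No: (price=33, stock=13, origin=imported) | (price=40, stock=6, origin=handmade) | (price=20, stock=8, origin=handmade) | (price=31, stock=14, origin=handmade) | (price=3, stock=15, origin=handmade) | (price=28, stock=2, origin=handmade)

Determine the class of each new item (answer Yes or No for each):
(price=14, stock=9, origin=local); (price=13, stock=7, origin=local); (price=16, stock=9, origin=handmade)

Yes, Yes, No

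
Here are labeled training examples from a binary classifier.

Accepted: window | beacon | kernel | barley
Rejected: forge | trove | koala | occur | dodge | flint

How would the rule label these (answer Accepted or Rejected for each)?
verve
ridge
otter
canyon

Rejected, Rejected, Rejected, Accepted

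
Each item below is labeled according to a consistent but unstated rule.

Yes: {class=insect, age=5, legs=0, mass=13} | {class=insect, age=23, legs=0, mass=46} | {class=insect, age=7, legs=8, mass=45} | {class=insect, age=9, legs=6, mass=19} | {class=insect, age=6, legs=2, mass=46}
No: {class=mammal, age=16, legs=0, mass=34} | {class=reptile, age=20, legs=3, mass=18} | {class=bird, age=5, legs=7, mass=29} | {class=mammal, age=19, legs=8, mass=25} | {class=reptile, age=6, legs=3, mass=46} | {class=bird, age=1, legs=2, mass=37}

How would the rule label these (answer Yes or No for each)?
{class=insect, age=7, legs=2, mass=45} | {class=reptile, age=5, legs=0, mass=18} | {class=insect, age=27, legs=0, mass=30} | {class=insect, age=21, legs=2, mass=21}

Yes, No, Yes, Yes

A rule that fits every label: class is insect — true of each 'Yes' example, false of each 'No' one.
{class=insect, age=7, legs=2, mass=45}: class is insect — fits, so Yes. {class=reptile, age=5, legs=0, mass=18}: class is reptile — does not satisfy this, so No. {class=insect, age=27, legs=0, mass=30}: class is insect — fits, so Yes. {class=insect, age=21, legs=2, mass=21}: class is insect — fits, so Yes.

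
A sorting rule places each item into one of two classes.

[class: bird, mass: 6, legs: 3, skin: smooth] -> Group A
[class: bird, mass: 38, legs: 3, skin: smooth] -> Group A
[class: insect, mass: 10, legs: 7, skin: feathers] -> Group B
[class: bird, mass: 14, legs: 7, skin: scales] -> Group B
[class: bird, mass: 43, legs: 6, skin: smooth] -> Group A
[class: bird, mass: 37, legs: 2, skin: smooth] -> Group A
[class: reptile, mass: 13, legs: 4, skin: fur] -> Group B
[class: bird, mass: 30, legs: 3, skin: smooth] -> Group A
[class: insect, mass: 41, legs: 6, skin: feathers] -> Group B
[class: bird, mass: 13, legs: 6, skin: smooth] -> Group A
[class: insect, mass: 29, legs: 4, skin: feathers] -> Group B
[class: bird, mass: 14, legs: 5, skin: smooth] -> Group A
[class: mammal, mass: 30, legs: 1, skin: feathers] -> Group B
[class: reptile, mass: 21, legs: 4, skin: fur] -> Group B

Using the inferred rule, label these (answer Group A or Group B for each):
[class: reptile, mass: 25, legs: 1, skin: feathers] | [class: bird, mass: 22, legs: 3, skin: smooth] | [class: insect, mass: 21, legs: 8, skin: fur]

Every 'Group A' example satisfies: skin is smooth. None of the 'Group B' examples do.
Group B: [class: reptile, mass: 25, legs: 1, skin: feathers], since skin is feathers.
Group A: [class: bird, mass: 22, legs: 3, skin: smooth], since skin is smooth.
Group B: [class: insect, mass: 21, legs: 8, skin: fur], since skin is fur.

Group B, Group A, Group B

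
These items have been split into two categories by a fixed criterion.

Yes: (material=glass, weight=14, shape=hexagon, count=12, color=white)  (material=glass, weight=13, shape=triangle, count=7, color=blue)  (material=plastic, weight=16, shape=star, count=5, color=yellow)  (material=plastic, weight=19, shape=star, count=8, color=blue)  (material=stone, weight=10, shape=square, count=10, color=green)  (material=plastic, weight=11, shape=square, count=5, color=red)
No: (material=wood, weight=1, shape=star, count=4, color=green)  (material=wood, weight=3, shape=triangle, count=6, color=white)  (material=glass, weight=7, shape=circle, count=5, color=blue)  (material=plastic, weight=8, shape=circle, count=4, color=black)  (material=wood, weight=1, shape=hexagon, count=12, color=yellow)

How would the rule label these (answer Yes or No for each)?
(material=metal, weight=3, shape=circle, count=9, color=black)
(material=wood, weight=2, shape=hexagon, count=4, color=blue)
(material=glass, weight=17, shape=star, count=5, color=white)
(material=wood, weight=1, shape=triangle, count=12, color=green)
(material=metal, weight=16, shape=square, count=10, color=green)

No, No, Yes, No, Yes

'Yes' ⟺ weight ≥ 10.
No: (material=metal, weight=3, shape=circle, count=9, color=black), since weight = 3. No: (material=wood, weight=2, shape=hexagon, count=4, color=blue), since weight = 2. Yes: (material=glass, weight=17, shape=star, count=5, color=white), since weight = 17. No: (material=wood, weight=1, shape=triangle, count=12, color=green), since weight = 1. Yes: (material=metal, weight=16, shape=square, count=10, color=green), since weight = 16.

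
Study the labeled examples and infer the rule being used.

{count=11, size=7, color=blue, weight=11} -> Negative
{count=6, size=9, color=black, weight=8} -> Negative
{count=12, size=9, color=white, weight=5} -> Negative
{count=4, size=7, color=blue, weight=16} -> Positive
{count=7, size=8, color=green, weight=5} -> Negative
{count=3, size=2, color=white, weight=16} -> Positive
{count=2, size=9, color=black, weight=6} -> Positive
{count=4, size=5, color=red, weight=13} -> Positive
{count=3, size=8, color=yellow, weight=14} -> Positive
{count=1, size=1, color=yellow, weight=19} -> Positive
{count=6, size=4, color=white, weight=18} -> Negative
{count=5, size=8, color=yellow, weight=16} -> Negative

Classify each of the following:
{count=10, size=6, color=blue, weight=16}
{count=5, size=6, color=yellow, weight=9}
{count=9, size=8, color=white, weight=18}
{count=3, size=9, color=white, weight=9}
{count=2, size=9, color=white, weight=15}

The pattern is that an item is 'Positive' exactly when: count ≤ 4.
Negative: {count=10, size=6, color=blue, weight=16}, since count = 10.
Negative: {count=5, size=6, color=yellow, weight=9}, since count = 5.
Negative: {count=9, size=8, color=white, weight=18}, since count = 9.
Positive: {count=3, size=9, color=white, weight=9}, since count = 3.
Positive: {count=2, size=9, color=white, weight=15}, since count = 2.

Negative, Negative, Negative, Positive, Positive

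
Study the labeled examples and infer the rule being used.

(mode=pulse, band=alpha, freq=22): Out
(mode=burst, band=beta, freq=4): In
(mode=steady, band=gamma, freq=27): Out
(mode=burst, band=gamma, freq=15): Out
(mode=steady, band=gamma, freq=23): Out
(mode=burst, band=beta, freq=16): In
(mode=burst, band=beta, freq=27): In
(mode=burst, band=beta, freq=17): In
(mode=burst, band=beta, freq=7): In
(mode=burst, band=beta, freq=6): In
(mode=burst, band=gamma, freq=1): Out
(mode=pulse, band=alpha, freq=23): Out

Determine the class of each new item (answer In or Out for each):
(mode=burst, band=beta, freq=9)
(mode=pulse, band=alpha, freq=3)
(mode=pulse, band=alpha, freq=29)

The pattern is that an item is 'In' exactly when: band is beta.

In, Out, Out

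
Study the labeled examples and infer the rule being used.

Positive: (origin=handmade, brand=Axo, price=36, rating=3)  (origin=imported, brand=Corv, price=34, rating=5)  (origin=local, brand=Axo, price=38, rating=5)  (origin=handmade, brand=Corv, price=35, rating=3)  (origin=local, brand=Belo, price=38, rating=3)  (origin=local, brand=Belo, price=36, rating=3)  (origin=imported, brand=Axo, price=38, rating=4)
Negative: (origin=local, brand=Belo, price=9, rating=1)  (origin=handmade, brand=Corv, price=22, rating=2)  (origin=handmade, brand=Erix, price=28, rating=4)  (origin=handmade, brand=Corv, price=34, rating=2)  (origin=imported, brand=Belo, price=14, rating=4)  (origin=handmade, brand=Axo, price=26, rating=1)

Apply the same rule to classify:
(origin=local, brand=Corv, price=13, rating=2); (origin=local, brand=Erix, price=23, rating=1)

Every 'Positive' example satisfies: price ≥ 34 AND rating ≥ 3. None of the 'Negative' examples do.
(origin=local, brand=Corv, price=13, rating=2): price = 13, rating = 2, fails the rule → Negative. (origin=local, brand=Erix, price=23, rating=1): price = 23, rating = 1, fails the rule → Negative.

Negative, Negative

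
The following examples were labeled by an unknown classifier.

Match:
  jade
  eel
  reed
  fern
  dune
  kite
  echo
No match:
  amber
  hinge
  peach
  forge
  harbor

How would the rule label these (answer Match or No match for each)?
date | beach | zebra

Match, No match, No match

The pattern is that an item is 'Match' exactly when: length ≤ 4.
date: length 4 — has this property, so Match. beach: length 5 — does not pass, so No match. zebra: length 5 — does not pass, so No match.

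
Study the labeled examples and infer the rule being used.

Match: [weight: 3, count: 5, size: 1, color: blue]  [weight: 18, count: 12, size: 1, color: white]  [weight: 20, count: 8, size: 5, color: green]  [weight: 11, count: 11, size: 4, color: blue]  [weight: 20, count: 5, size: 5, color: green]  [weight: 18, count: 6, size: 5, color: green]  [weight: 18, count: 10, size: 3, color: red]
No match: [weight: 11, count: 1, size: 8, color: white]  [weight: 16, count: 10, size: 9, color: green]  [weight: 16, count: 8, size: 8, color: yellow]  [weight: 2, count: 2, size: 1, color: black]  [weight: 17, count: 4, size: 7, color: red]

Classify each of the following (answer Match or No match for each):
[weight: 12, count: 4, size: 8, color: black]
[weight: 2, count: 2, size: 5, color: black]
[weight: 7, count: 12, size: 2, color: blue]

No match, No match, Match

The classifier is using: size ≤ 5 AND count ≥ 4.
[weight: 12, count: 4, size: 8, color: black]: size = 8, count = 4, fails the rule → No match. [weight: 2, count: 2, size: 5, color: black]: size = 5, count = 2, fails the rule → No match. [weight: 7, count: 12, size: 2, color: blue]: size = 2, count = 12, fits → Match.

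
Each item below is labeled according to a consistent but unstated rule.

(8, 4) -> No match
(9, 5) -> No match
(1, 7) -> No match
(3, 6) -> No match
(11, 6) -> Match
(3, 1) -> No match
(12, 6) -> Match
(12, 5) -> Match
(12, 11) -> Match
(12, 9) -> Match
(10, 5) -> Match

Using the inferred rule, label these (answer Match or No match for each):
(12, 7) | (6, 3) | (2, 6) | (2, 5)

The classifier is using: sum ≥ 15.

Match, No match, No match, No match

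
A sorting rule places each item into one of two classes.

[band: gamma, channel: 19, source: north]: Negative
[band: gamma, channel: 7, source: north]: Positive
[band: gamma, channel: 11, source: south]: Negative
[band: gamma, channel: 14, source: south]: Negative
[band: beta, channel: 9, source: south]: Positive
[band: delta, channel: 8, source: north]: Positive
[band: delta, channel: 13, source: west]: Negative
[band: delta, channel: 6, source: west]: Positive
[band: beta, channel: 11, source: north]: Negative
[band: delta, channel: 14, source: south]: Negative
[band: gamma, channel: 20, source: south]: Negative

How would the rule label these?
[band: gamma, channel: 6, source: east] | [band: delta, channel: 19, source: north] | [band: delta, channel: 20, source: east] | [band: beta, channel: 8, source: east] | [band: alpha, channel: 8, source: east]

Positive, Negative, Negative, Positive, Positive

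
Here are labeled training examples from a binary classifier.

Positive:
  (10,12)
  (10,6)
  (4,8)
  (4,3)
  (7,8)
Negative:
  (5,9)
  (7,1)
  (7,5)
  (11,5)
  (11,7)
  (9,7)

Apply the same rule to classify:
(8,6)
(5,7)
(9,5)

Positive, Negative, Negative

The pattern is that an item is 'Positive' exactly when: product is even.
(8,6): 8·6 = 48 — satisfies this, so Positive.
(5,7): 5·7 = 35 — does not pass, so Negative.
(9,5): 9·5 = 45 — does not pass, so Negative.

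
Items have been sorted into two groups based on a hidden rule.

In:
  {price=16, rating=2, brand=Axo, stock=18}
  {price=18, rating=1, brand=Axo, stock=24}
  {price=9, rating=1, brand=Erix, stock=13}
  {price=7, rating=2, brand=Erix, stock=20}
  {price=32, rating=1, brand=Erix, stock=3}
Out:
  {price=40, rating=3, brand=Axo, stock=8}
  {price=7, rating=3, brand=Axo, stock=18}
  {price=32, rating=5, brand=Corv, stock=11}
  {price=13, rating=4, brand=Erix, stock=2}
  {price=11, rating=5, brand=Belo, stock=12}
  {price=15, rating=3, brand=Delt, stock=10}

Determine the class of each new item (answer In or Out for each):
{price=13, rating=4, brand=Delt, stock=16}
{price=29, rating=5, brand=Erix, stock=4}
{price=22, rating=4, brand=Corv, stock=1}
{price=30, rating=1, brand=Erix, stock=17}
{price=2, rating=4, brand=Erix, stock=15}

Every 'In' example satisfies: rating ≤ 2. None of the 'Out' examples do.
{price=13, rating=4, brand=Delt, stock=16}: Out (rating = 4). {price=29, rating=5, brand=Erix, stock=4}: Out (rating = 5). {price=22, rating=4, brand=Corv, stock=1}: Out (rating = 4). {price=30, rating=1, brand=Erix, stock=17}: In (rating = 1). {price=2, rating=4, brand=Erix, stock=15}: Out (rating = 4).

Out, Out, Out, In, Out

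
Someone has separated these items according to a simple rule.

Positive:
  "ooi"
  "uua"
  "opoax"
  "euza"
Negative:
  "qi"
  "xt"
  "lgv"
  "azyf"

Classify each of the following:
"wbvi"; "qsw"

Negative, Negative

The distinguishing property — has ≥ 2 vowels — holds for all the 'Positive' cases and none of the 'Negative' cases.
"wbvi" → 1 vowel → Negative.
"qsw" → 0 vowels → Negative.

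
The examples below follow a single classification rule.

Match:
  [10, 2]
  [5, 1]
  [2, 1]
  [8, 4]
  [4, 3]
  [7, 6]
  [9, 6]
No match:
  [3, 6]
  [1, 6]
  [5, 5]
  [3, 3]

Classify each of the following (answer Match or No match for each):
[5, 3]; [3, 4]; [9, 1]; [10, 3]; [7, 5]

Match, No match, Match, Match, Match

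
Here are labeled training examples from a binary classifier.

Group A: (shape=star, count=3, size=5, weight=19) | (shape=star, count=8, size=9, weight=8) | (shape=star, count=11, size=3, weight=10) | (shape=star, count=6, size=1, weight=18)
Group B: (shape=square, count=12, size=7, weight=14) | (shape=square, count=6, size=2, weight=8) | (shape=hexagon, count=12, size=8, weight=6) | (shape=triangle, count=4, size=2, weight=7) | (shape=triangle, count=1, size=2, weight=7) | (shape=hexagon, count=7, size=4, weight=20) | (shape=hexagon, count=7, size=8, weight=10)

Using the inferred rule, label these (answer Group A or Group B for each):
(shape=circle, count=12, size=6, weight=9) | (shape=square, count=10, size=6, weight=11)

Group B, Group B

The common property of the 'Group A' items is: shape is star. No 'Group B' item has it.
(shape=circle, count=12, size=6, weight=9) — shape is circle, hence Group B. (shape=square, count=10, size=6, weight=11) — shape is square, hence Group B.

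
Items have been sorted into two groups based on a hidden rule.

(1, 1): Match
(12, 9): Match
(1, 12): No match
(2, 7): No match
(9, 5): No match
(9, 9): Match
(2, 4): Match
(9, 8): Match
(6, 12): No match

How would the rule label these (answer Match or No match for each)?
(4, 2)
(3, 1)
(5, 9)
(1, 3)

Match, Match, No match, Match

Rule: |first − second| ≤ 3. This holds for each 'Match' example and fails for each 'No match' one.
(4, 2) → |4−2| = 2 → Match.
(3, 1) → |3−1| = 2 → Match.
(5, 9) → |5−9| = 4 → No match.
(1, 3) → |1−3| = 2 → Match.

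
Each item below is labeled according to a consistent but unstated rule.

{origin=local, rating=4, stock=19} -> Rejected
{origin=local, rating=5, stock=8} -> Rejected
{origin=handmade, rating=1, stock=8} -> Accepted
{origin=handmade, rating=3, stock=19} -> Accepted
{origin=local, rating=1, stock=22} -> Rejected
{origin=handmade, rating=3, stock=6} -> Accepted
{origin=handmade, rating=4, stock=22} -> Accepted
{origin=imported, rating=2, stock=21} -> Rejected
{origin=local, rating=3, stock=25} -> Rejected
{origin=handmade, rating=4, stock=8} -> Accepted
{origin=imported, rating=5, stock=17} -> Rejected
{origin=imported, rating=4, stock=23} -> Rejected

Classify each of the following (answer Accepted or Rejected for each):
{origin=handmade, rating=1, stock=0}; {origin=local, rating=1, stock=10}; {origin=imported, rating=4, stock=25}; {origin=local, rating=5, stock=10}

Every 'Accepted' example satisfies: origin is handmade. None of the 'Rejected' examples do.

Accepted, Rejected, Rejected, Rejected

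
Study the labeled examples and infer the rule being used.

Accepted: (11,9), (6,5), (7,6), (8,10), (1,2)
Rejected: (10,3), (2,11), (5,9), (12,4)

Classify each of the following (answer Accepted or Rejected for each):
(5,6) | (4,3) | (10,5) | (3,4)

All 'Accepted' examples share one property — |first − second| ≤ 2 — and every 'Rejected' example lacks it.
(5,6): |5−6| = 1, satisfies this → Accepted. (4,3): |4−3| = 1, satisfies this → Accepted. (10,5): |10−5| = 5, fails the rule → Rejected. (3,4): |3−4| = 1, satisfies this → Accepted.

Accepted, Accepted, Rejected, Accepted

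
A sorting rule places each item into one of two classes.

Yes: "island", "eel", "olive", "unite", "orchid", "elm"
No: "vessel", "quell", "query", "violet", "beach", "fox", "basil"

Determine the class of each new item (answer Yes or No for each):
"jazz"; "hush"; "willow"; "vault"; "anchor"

'Yes' ⟺ starts with a vowel.
"jazz": No (starts with 'j').
"hush": No (starts with 'h').
"willow": No (starts with 'w').
"vault": No (starts with 'v').
"anchor": Yes (starts with 'a').

No, No, No, No, Yes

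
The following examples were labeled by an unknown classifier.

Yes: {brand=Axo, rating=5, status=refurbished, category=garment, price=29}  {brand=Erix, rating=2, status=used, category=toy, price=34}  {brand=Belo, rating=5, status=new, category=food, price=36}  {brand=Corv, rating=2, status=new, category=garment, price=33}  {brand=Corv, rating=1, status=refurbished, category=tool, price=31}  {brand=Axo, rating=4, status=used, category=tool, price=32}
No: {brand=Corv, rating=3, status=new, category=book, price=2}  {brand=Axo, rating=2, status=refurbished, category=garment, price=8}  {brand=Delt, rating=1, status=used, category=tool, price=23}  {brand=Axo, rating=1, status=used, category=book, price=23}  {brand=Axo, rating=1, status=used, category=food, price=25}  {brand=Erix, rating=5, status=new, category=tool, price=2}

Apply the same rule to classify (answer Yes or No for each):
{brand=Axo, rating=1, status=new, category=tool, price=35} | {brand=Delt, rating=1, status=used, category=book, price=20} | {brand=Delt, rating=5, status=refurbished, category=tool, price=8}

Yes, No, No

The common property of the 'Yes' items is: price ≥ 29. No 'No' item has it.
Yes: {brand=Axo, rating=1, status=new, category=tool, price=35}, since price = 35.
No: {brand=Delt, rating=1, status=used, category=book, price=20}, since price = 20.
No: {brand=Delt, rating=5, status=refurbished, category=tool, price=8}, since price = 8.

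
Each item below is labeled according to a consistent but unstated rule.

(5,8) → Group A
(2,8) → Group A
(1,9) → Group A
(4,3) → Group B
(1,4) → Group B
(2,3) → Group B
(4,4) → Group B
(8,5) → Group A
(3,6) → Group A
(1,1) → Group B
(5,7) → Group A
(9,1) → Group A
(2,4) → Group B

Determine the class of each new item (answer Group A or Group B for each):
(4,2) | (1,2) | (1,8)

Group B, Group B, Group A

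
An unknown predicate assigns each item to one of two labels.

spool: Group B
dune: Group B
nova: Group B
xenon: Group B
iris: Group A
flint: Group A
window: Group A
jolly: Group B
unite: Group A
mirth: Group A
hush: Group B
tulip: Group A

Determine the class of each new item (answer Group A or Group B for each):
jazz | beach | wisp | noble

Group B, Group B, Group A, Group B

The classifier is using: contains 'i'.
Group B: jazz, since no 'i'. Group B: beach, since no 'i'. Group A: wisp, since has 'i'. Group B: noble, since no 'i'.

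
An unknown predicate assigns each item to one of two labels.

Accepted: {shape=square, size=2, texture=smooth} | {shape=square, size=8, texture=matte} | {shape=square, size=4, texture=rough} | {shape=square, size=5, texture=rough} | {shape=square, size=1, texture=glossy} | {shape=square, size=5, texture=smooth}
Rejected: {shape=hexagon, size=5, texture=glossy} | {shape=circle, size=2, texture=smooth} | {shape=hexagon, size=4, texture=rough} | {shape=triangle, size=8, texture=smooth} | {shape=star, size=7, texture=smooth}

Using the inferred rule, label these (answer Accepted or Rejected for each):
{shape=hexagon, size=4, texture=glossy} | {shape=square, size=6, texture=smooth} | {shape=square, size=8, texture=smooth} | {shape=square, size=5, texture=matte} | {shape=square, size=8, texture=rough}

Rejected, Accepted, Accepted, Accepted, Accepted

The common property of the 'Accepted' items is: shape is square. No 'Rejected' item has it.
{shape=hexagon, size=4, texture=glossy} → shape is hexagon → Rejected. {shape=square, size=6, texture=smooth} → shape is square → Accepted. {shape=square, size=8, texture=smooth} → shape is square → Accepted. {shape=square, size=5, texture=matte} → shape is square → Accepted. {shape=square, size=8, texture=rough} → shape is square → Accepted.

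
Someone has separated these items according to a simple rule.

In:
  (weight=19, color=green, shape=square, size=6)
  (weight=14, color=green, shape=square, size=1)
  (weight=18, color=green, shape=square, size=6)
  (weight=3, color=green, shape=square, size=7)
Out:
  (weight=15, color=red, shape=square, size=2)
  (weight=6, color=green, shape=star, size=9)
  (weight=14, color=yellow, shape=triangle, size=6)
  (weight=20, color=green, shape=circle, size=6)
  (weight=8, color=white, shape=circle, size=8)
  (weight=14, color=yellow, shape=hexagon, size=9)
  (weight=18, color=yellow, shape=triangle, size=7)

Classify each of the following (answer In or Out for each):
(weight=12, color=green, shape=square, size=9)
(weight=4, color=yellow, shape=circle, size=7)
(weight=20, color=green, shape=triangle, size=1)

The common property of the 'In' items is: color is green AND shape is square. No 'Out' item has it.
(weight=12, color=green, shape=square, size=9) — color is green, shape is square, hence In. (weight=4, color=yellow, shape=circle, size=7) — color is yellow, shape is circle, hence Out. (weight=20, color=green, shape=triangle, size=1) — color is green, shape is triangle, hence Out.

In, Out, Out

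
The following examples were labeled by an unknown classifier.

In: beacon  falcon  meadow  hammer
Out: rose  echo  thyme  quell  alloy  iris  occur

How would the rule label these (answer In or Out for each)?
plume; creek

The distinguishing property — length 6 — holds for all the 'In' cases and none of the 'Out' cases.
plume → length 5 → Out. creek → length 5 → Out.

Out, Out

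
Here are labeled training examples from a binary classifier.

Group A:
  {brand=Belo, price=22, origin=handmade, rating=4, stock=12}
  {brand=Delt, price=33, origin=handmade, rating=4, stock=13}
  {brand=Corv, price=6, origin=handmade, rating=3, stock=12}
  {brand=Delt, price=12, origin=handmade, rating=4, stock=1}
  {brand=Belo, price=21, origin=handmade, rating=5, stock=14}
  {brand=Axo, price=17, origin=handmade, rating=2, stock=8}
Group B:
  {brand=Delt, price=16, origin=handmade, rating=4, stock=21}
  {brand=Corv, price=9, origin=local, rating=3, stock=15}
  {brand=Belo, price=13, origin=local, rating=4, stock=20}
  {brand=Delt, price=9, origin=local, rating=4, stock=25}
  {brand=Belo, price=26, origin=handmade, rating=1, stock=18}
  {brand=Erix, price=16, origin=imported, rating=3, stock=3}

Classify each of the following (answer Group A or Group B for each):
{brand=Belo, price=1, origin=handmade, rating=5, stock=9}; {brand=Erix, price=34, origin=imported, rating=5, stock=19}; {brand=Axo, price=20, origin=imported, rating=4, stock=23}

Group A, Group B, Group B

The simplest hypothesis consistent with all the labels is: origin is handmade AND stock ≤ 14.
{brand=Belo, price=1, origin=handmade, rating=5, stock=9}: origin is handmade, stock = 9, has this property → Group A. {brand=Erix, price=34, origin=imported, rating=5, stock=19}: origin is imported, stock = 19, does not pass → Group B. {brand=Axo, price=20, origin=imported, rating=4, stock=23}: origin is imported, stock = 23, does not pass → Group B.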